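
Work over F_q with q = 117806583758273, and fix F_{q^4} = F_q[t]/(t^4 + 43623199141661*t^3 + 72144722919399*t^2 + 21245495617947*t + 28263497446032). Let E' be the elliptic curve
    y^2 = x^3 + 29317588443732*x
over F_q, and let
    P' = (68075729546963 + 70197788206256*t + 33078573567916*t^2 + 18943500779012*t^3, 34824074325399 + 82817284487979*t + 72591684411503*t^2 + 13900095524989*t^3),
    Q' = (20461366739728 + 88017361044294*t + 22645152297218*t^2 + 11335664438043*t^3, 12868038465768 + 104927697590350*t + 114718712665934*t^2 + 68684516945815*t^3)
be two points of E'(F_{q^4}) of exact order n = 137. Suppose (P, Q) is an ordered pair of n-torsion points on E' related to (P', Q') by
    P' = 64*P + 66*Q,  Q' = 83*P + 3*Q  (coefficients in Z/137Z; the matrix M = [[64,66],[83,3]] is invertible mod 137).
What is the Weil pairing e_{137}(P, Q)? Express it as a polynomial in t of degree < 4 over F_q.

21990013284648 + 4066329921972*t + 102062328454120*t^2 + 74497438939479*t^3

e_{137}(aP+bQ,cP+dQ) = e_{137}(P,Q)^(ad-bc); with (a,b,c,d)=(64,66,83,3) this gives the det-137 law.
Inverting 57 mod 137: 125. Thus e_{137}(P,Q) = e(P',Q')^{125}.
Run Miller on y^2=x^3+29317588443732*x over F_{117806583758273}: ladder 10001001 (8 bits); e = f_P(D_Q)/f_Q(D_P).
e_{137}(P',Q') = 49790434459351 + 43591394473752*t + 28870389862303*t^2 + 92929383135607*t^3.
(49790434459351 + 43591394473752*t + 28870389862303*t^2 + 92929383135607*t^3)^{125} mod (117806583758273,f) = 21990013284648 + 4066329921972*t + 102062328454120*t^2 + 74497438939479*t^3.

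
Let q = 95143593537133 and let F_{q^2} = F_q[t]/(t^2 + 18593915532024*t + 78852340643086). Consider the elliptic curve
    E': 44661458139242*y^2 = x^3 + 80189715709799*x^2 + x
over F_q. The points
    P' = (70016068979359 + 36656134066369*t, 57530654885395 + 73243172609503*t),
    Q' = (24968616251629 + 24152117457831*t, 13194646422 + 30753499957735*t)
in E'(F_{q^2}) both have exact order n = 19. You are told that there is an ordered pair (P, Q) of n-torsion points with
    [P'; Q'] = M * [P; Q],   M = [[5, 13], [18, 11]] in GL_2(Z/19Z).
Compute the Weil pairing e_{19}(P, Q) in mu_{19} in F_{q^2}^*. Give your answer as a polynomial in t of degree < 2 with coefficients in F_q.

91117636742740 + 60536542330131*t

Since e_{19}(P,P)=e_{19}(Q,Q)=1 and e_{19}(Q,P)=e_{19}(P,Q)^{-1}, expanding e_{19}(5*P + 13*Q,18*P + 11*Q) leaves e(P,Q)^det(M).
Hence e(P,Q) = e(P',Q')^{7} where 7 = 11^{-1} mod 19.
Set x_W=45851898737314*u+10498719605564, y_W=45851898737314*v; then E': y_W^2=x_W^3+2459324512702.
Miller loop for e_{19} over F_{95143593537133^2}: bits of 19 = 10011; 4 double steps + 2 add steps, l/v at each.
The quotient is 80204497630466 + 75171679070747*t.
(80204497630466 + 75171679070747*t)^{7} mod (95143593537133,f) = 91117636742740 + 60536542330131*t.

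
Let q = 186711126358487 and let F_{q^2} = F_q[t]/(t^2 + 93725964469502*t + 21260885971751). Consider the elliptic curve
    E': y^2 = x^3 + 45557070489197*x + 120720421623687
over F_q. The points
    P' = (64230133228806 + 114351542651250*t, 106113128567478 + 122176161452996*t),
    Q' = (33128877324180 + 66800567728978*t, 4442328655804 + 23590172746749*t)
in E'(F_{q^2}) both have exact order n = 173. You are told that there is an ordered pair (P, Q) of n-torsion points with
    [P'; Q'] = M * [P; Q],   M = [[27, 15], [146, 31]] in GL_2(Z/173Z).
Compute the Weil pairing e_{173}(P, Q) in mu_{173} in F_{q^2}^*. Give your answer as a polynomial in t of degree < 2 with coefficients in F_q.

The 173-Weil pairing on E[173] over F_{186711126358487} is alternating-bilinear: e_{173}(P',Q') = e_{173}(P,Q)^det(M).
Hence e(P,Q) = e(P',Q')^{67} where 67 = 31^{-1} mod 173.
Miller loop for e_{173} over F_{186711126358487^2}: bits of 173 = 10101101; 7 double steps + 4 add steps, l/v at each.
Result: e(P',Q') = 183932687321738 + 157764567691174*t.
Hence e(P,Q) = 486138594558 + 153594862040044*t in F_{186711126358487^2}^*.

486138594558 + 153594862040044*t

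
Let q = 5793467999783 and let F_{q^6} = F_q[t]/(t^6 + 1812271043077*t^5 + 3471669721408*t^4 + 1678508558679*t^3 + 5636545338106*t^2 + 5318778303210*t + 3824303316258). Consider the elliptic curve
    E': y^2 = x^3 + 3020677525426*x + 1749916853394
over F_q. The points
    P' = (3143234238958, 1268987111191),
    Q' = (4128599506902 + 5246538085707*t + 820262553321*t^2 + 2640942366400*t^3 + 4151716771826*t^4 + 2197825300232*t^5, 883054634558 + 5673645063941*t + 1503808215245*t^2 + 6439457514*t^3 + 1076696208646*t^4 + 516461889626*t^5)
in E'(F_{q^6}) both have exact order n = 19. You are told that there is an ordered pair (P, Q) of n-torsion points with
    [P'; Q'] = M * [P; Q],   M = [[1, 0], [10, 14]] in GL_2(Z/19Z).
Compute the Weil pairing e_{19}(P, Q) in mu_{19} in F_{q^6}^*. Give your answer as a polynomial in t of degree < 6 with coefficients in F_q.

Under M = [[1,0],[10,14]] in GL_2(Z/19), e_{19}(P',Q') = e_{19}(P,Q)^(1*14-0*10 mod 19).
det(M) mod 19 = 14; its inverse in (Z/19)^* is 15 (check: 14*15 mod 19 = 1).
Build f_{19,P'} and f_{19,Q'} via the 5-bit ladder of 19=10011_2; evaluate at shifted divisors; quotient in F_{5793467999783^6}.
So e_{19}(P',Q') = 3312545405420 + 1092614391241*t + 2378165399407*t^2 + 4554038291652*t^3 + 5258874214525*t^4 + 389726261129*t^5.
Thus e_{19}(P,Q) = 265306578819 + 1387366970353*t + 5340822732330*t^2 + 4966578102740*t^3 + 3102189373146*t^4 + 4854403011355*t^5.

265306578819 + 1387366970353*t + 5340822732330*t^2 + 4966578102740*t^3 + 3102189373146*t^4 + 4854403011355*t^5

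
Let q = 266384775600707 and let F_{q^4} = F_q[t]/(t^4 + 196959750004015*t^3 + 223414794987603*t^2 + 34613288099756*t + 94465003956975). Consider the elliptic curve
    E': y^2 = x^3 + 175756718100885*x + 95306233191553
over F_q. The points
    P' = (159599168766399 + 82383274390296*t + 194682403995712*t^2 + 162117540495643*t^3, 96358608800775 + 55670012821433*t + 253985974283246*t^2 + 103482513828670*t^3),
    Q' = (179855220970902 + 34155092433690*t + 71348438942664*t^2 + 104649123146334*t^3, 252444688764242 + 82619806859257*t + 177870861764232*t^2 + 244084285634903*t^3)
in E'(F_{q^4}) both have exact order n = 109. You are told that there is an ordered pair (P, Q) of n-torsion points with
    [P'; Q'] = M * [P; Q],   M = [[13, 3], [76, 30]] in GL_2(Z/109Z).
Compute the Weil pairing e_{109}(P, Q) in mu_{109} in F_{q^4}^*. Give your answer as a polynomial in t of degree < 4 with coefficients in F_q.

e_{109}(aP+bQ,cP+dQ) = e_{109}(P,Q)^(ad-bc); with (a,b,c,d)=(13,3,76,30) this gives the det-109 law.
det(M) mod 109 = 53; its inverse in (Z/109)^* is 72 (check: 53*72 mod 109 = 1).
7-bit Miller (1101101) on E'/F_{266384775600707} with a'=175756718100885, b'=95306233191553: accumulate tangent/chord ratios at Q'+S and P'+S'.
The quotient is 193150743332849 + 231343319912078*t + 194695913397299*t^2 + 133234166229255*t^3.
Thus e_{109}(P,Q) = 94394381246375 + 264861935947793*t + 1004720658084*t^2 + 255791176252601*t^3.

94394381246375 + 264861935947793*t + 1004720658084*t^2 + 255791176252601*t^3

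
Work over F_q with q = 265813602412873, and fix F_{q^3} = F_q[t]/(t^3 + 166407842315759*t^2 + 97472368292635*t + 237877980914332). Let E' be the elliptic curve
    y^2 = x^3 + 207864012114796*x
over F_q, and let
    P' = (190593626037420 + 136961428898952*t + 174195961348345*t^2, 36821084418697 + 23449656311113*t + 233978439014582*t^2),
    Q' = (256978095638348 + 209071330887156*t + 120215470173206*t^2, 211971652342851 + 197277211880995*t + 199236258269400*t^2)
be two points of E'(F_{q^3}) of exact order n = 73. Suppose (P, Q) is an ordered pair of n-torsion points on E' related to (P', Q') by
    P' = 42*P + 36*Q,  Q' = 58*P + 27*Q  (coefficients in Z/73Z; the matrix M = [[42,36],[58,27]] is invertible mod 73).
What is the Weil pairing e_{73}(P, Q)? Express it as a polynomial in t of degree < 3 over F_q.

137465944372953 + 127707185830116*t + 218683333439458*t^2

Since e_{73}(P,P)=e_{73}(Q,Q)=1 and e_{73}(Q,P)=e_{73}(P,Q)^{-1}, expanding e_{73}(42*P + 36*Q,58*P + 27*Q) leaves e(P,Q)^det(M).
42*27 - 36*58 = -954; reduced mod 73: det = 68, inverse 29.
Miller loop for e_{73} over F_{265813602412873^3}: bits of 73 = 1001001; 6 double steps + 2 add steps, l/v at each.
Miller gives e_{73}(P',Q') = 240111343661893 + 254916953979488*t + 173731286433121*t^2 in F_{265813602412873^3}.
(240111343661893 + 254916953979488*t + 173731286433121*t^2)^{29} mod (265813602412873,f) = 137465944372953 + 127707185830116*t + 218683333439458*t^2.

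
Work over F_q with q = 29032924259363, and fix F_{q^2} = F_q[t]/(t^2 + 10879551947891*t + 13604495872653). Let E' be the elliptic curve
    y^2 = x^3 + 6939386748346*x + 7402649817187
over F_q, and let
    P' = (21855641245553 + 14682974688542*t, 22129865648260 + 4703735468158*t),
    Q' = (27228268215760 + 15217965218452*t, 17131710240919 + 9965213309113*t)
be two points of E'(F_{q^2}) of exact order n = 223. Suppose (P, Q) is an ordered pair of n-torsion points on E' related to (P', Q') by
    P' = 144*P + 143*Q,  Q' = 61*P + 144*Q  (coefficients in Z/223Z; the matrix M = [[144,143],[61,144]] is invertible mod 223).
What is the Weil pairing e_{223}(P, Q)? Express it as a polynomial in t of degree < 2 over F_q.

17118241553136 + 16196826794259*t

Since e_{223}(P,P)=e_{223}(Q,Q)=1 and e_{223}(Q,P)=e_{223}(P,Q)^{-1}, expanding e_{223}(144*P + 143*Q,61*P + 144*Q) leaves e(P,Q)^det(M).
Inverting 194 mod 223: 123. Thus e_{223}(P,Q) = e(P',Q')^{123}.
Miller loop for e_{223} over F_{29032924259363^2}: bits of 223 = 11011111; 7 double steps + 6 add steps, l/v at each.
Result: e(P',Q') = 17471491762548 + 3117086710100*t.
Thus e_{223}(P,Q) = 17118241553136 + 16196826794259*t.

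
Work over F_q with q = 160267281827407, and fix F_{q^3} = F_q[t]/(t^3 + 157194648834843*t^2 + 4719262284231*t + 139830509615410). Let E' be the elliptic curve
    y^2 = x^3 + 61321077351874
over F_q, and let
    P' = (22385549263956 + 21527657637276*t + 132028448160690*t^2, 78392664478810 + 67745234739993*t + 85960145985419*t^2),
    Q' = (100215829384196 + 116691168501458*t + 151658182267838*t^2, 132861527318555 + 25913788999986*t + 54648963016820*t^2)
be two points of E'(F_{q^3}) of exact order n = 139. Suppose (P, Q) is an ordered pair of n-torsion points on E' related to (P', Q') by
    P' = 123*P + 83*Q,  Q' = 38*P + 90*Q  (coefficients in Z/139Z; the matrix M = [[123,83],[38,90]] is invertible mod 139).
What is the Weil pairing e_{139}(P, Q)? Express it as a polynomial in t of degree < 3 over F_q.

47014294817282 + 58639690293094*t + 137447705382379*t^2

e_{139} is bilinear + alternating on E[139], so e_{139}(123*P + 83*Q, 38*P + 90*Q) = e_{139}(P,Q)^(123*90-83*38).
So e_{139}(P,Q) = e_{139}(P',Q')^{119}, since 132*119 = 1 mod 139.
Miller loop for e_{139} over F_{160267281827407^3}: bits of 139 = 10001011; 7 double steps + 3 add steps, l/v at each.
So e_{139}(P',Q') = 58978642114823 + 92774104420892*t + 25800749079600*t^2.
Thus e_{139}(P,Q) = 47014294817282 + 58639690293094*t + 137447705382379*t^2.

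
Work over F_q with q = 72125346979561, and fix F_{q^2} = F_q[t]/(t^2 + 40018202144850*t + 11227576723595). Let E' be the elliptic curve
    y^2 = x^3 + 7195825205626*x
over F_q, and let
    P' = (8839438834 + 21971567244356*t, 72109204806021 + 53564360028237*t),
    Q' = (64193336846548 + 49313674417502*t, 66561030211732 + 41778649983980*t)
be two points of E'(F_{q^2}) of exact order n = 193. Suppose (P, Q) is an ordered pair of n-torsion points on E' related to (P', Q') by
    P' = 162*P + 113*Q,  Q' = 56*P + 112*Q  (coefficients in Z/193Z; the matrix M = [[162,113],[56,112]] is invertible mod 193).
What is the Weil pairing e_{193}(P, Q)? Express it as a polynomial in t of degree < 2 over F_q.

Under M = [[162,113],[56,112]] in GL_2(Z/193), e_{193}(P',Q') = e_{193}(P,Q)^(162*112-113*56 mod 193).
So e_{193}(P,Q) = e_{193}(P',Q')^{9}, since 43*9 = 1 mod 193.
Run Miller on y^2=x^3+7195825205626*x over F_{72125346979561}: ladder 11000001 (8 bits); e = f_P(D_Q)/f_Q(D_P).
So e_{193}(P',Q') = 68186807657228 + 4246460667414*t.
e_{193}(P,Q) = (68186807657228 + 4246460667414*t)^{9} = 4911122599005 + 45201697118840*t.

4911122599005 + 45201697118840*t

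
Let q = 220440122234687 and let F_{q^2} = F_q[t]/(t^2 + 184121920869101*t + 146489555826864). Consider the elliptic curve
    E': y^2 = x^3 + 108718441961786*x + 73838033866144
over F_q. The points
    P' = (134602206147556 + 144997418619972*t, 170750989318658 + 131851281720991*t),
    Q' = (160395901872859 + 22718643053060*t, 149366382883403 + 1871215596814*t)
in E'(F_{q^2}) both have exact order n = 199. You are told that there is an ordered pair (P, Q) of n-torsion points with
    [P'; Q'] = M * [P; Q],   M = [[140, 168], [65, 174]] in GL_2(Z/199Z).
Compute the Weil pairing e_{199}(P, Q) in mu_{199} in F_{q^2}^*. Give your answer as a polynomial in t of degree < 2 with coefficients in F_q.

138448495142638 + 128143335560374*t

The 199-Weil pairing on E[199] over F_{220440122234687} is alternating-bilinear: e_{199}(P',Q') = e_{199}(P,Q)^det(M).
det M = 140*174 - 168*65 = 13440 = 107 (mod 199); 107^{-1} = 93 (mod 199).
Build f_{199,P'} and f_{199,Q'} via the 8-bit ladder of 199=11000111_2; evaluate at shifted divisors; quotient in F_{220440122234687^2}.
Miller gives e_{199}(P',Q') = 128368205726764 + 112140012313760*t in F_{220440122234687^2}.
Finally e_{199}(P,Q) = 138448495142638 + 128143335560374*t.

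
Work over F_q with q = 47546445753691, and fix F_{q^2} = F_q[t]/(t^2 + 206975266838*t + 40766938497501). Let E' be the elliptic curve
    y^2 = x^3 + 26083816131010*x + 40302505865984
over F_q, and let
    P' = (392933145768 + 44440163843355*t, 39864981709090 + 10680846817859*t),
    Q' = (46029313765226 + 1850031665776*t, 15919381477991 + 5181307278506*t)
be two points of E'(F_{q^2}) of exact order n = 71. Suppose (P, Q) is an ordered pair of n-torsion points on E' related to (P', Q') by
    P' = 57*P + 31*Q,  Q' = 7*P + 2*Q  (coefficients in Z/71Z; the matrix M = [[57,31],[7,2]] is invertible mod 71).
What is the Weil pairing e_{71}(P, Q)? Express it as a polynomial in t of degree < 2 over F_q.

38589334571562 + 40894056471357*t

The 71-Weil pairing on E[71] over F_{47546445753691} is alternating-bilinear: e_{71}(P',Q') = e_{71}(P,Q)^det(M).
57*2 - 31*7 = -103; reduced mod 71: det = 39, inverse 51.
Double-and-add over 1000111: 7-1 doublings, 4-1 additions; each step l_{T,T}/v_{2T} or l_{T,P'}/v at Q'+S for random S.
So e_{71}(P',Q') = 20256866488130 + 46776632972463*t.
(20256866488130 + 46776632972463*t)^{51} mod (47546445753691,f) = 38589334571562 + 40894056471357*t.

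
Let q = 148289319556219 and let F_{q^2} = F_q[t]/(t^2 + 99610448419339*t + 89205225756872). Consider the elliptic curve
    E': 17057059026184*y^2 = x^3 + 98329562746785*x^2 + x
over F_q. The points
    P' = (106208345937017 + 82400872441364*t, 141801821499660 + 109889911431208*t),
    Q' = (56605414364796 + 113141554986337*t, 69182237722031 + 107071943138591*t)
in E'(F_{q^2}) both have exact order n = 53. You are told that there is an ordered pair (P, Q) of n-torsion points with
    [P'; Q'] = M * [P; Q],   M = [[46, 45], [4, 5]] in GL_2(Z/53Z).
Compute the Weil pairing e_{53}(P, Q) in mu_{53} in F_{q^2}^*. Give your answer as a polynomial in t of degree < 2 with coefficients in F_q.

e_{53} is bilinear + alternating on E[53], so e_{53}(46*P + 45*Q, 4*P + 5*Q) = e_{53}(P,Q)^(46*5-45*4).
det M = 46*5 - 45*4 = 50 = 50 (mod 53); 50^{-1} = 35 (mod 53).
(x,y)|->(37109155547382x+110686499303361,37109155547382y) sends E' to y^2=x^3+65620105528926*x+131028518030391.
Miller loop for e_{53} over F_{148289319556219^2}: bits of 53 = 110101; 5 double steps + 3 add steps, l/v at each.
e_{53}(P',Q') = 77801408917938 + 90107201386088*t.
(77801408917938 + 90107201386088*t)^{35} mod (148289319556219,f) = 16520302083622 + 125833600869777*t.

16520302083622 + 125833600869777*t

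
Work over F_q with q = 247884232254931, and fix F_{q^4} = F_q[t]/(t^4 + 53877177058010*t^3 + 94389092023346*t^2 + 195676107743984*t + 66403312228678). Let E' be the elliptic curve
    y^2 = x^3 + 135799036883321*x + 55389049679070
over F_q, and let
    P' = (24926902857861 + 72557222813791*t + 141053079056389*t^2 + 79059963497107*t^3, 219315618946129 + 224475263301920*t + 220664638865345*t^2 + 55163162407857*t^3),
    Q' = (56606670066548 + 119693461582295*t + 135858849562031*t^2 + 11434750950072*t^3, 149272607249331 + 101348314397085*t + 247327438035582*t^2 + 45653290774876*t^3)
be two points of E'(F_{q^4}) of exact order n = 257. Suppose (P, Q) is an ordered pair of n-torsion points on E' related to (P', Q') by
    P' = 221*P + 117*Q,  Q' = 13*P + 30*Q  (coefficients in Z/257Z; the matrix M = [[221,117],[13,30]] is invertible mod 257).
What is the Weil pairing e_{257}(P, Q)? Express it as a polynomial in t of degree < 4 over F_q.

153974502316856 + 81490967864871*t + 89927323208614*t^2 + 96276339293777*t^3

e_{257}(aP+bQ,cP+dQ) = e_{257}(P,Q)^(ad-bc); with (a,b,c,d)=(221,117,13,30) this gives the det-257 law.
Inverting 226 mod 257: 58. Thus e_{257}(P,Q) = e(P',Q')^{58}.
Double-and-add over 100000001: 9-1 doublings, 2-1 additions; each step l_{T,T}/v_{2T} or l_{T,P'}/v at Q'+S for random S.
The quotient is 87443589607046 + 228505362631508*t + 143777280785856*t^2 + 217425513652828*t^3.
Hence e(P,Q) = 153974502316856 + 81490967864871*t + 89927323208614*t^2 + 96276339293777*t^3 in F_{247884232254931^4}^*.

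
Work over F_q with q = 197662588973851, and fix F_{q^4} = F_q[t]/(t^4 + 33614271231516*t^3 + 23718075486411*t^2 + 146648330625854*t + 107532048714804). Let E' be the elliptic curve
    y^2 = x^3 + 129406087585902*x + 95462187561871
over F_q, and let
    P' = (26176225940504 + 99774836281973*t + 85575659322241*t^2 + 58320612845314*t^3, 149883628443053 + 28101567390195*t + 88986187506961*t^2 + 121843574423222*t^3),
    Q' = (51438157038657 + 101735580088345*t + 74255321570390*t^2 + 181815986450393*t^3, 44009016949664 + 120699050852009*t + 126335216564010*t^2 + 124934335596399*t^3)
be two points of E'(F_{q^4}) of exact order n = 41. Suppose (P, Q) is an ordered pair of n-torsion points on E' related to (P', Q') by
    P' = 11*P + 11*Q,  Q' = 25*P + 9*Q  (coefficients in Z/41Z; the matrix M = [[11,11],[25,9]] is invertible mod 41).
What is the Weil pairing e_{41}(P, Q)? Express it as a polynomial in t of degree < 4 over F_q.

99808042224056 + 43638404782693*t + 28719934360945*t^2 + 123179417700*t^3

e_{41}(aP+bQ,cP+dQ) = e_{41}(P,Q)^(ad-bc); with (a,b,c,d)=(11,11,25,9) this gives the det-41 law.
Hence e(P,Q) = e(P',Q')^{17} where 17 = 29^{-1} mod 41.
6-bit Miller (101001) on E'/F_{197662588973851} with a'=129406087585902, b'=95462187561871: accumulate tangent/chord ratios at Q'+S and P'+S'.
So e_{41}(P',Q') = 14434354713847 + 105240769339853*t + 876288842329*t^2 + 74113093830436*t^3.
Hence e(P,Q) = 99808042224056 + 43638404782693*t + 28719934360945*t^2 + 123179417700*t^3 in F_{197662588973851^4}^*.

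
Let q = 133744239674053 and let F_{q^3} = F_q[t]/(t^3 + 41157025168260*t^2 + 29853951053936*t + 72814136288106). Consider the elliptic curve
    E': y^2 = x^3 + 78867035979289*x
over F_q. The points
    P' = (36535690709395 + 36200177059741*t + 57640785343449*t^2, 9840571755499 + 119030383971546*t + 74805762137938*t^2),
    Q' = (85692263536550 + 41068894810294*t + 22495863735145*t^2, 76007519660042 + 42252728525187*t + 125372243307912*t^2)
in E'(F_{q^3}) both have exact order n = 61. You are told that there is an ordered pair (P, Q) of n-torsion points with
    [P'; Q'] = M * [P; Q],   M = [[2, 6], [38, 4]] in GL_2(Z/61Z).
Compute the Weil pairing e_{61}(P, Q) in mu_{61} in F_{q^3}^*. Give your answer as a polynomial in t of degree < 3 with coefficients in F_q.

Alternating bilinearity on E[61] (values in mu_{61} in F_{133744239674053^3}) gives e(P',Q') = e(P,Q)^det(M).
Inverting 24 mod 61: 28. Thus e_{61}(P,Q) = e(P',Q')^{28}.
Double-and-add over 111101: 6-1 doublings, 5-1 additions; each step l_{T,T}/v_{2T} or l_{T,P'}/v at Q'+S for random S.
e_{61}(P',Q') = 66389159521888 + 79459375966426*t + 114902419564635*t^2.
e_{61}(P,Q) = (66389159521888 + 79459375966426*t + 114902419564635*t^2)^{28} = 83292689924680 + 32681225643663*t + 31863142768534*t^2.

83292689924680 + 32681225643663*t + 31863142768534*t^2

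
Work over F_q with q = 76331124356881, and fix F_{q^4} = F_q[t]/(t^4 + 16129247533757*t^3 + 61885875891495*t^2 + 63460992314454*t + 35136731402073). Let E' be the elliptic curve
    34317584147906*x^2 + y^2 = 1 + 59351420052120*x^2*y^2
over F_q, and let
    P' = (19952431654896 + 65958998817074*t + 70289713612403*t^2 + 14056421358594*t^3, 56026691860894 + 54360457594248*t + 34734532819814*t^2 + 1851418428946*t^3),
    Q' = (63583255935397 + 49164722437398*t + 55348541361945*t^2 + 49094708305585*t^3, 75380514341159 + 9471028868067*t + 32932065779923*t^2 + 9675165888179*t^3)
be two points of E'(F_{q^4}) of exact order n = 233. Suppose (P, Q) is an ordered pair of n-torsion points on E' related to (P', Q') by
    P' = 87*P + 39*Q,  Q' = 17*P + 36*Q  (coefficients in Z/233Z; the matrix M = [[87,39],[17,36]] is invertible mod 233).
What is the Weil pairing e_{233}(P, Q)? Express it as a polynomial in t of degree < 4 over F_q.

23799578164183 + 48733614969677*t + 46197464121587*t^2 + 5028120089319*t^3

e_{233} is bilinear + alternating on E[233], so e_{233}(87*P + 39*Q, 17*P + 36*Q) = e_{233}(P,Q)^(87*36-39*17).
So e_{233}(P,Q) = e_{233}(P',Q')^{57}, since 139*57 = 1 mod 233.
Edwards->Montgomery: u=(1+y)/(1-y), v=u/x -> 64205753758603v^2=u^3+45564834383734u^2+u; then x_W=31907103202387u+66498916937925: y^2=x^3+56211413463636*x.
Run Miller on y^2=x^3+56211413463636*x over F_{76331124356881}: ladder 11101001 (8 bits); e = f_P(D_Q)/f_Q(D_P).
f_P(D_Q)/f_Q(D_P) = 27419626832949 + 76300857844022*t + 69456644339173*t^2 + 63796168757304*t^3.
Thus e_{233}(P,Q) = 23799578164183 + 48733614969677*t + 46197464121587*t^2 + 5028120089319*t^3.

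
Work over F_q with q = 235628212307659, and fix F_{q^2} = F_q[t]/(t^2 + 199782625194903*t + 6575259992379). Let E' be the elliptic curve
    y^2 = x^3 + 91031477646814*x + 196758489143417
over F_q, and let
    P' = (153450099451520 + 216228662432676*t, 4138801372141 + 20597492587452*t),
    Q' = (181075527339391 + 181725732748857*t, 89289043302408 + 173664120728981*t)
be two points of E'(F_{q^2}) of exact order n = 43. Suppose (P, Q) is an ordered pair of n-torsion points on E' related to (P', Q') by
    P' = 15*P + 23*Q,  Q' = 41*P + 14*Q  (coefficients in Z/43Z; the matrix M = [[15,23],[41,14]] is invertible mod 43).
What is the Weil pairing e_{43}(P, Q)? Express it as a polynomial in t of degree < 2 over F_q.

33683763683753 + 228861255912257*t

Alternating bilinearity on E[43] (values in mu_{43} in F_{235628212307659^2}) gives e(P',Q') = e(P,Q)^det(M).
det M = 15*14 - 23*41 = -733 = 41 (mod 43); 41^{-1} = 21 (mod 43).
6-bit Miller (101011) on E'/F_{235628212307659} with a'=91031477646814, b'=196758489143417: accumulate tangent/chord ratios at Q'+S and P'+S'.
f_P(D_Q)/f_Q(D_P) = 49008445623918 + 116796715860901*t.
Raise to 21: e(P,Q) = 33683763683753 + 228861255912257*t in mu_{43}.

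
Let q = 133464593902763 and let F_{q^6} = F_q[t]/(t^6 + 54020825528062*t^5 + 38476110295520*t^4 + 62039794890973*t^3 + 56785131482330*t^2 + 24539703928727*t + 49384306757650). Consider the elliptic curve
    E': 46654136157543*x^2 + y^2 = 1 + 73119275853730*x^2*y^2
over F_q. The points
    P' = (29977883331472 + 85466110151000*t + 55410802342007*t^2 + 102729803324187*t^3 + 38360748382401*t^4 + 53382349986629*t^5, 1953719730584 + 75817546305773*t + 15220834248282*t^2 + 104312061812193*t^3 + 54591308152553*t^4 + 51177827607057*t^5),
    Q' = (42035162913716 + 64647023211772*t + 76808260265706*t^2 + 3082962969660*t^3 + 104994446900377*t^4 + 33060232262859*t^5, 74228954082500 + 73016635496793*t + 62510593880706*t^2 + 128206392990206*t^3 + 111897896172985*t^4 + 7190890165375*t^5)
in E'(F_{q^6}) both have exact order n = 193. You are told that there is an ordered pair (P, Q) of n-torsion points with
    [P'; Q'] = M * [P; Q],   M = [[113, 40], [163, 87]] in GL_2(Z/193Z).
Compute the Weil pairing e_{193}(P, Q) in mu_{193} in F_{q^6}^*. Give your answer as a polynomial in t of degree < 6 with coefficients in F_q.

e_{193}(aP+bQ,cP+dQ) = e_{193}(P,Q)^(ad-bc); with (a,b,c,d)=(113,40,163,87) this gives the det-193 law.
det M = 113*87 - 40*163 = 3311 = 30 (mod 193); 30^{-1} = 148 (mod 193).
Edwards a_E,d_E -> Montgomery A=70281770179796,B=60170630079930 -> Weierstrass 100045811449961,81691822709666 via alpha=42206334319006,beta=26749863551644.
Run Miller on y^2=x^3+100045811449961*x+81691822709666 over F_{133464593902763}: ladder 11000001 (8 bits); e = f_P(D_Q)/f_Q(D_P).
f_P(D_Q)/f_Q(D_P) = 80930694997850 + 96636306376095*t + 71168477423879*t^2 + 65793827472661*t^3 + 127652783640046*t^4 + 68156012386614*t^5.
Raise to 148: e(P,Q) = 43075825078129 + 96825859985035*t + 129604635076354*t^2 + 95681692291203*t^3 + 53775472418933*t^4 + 24012587244263*t^5 in mu_{193}.

43075825078129 + 96825859985035*t + 129604635076354*t^2 + 95681692291203*t^3 + 53775472418933*t^4 + 24012587244263*t^5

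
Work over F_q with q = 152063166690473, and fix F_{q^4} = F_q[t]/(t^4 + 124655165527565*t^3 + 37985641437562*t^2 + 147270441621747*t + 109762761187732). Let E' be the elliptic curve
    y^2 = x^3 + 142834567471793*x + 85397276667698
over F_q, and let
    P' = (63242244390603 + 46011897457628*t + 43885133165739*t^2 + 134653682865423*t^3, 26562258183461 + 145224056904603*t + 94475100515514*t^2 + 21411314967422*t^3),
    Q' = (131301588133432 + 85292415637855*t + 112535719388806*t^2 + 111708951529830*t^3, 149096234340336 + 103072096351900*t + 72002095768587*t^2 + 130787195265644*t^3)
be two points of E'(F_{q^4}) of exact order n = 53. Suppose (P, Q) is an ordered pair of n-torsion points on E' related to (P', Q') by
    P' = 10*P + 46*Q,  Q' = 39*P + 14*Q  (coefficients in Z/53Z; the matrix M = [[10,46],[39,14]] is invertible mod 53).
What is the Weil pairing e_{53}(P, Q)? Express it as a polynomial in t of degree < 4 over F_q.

92917421944177 + 90132584169743*t + 29708664948166*t^2 + 146637219013958*t^3

e_{53} is bilinear + alternating on E[53], so e_{53}(10*P + 46*Q, 39*P + 14*Q) = e_{53}(P,Q)^(10*14-46*39).
So e_{53}(P,Q) = e_{53}(P',Q')^{24}, since 42*24 = 1 mod 53.
n = 53 = (110101)_2 (6 bits, wt 4); accumulate f_{53,P'}(Q'+S)/f_{53,P'}(S) along the 5-step ladder.
f_P(D_Q)/f_Q(D_P) = 97608235555376 + 4512415520681*t + 111197127671383*t^2 + 143005616768677*t^3.
Finally e_{53}(P,Q) = 92917421944177 + 90132584169743*t + 29708664948166*t^2 + 146637219013958*t^3.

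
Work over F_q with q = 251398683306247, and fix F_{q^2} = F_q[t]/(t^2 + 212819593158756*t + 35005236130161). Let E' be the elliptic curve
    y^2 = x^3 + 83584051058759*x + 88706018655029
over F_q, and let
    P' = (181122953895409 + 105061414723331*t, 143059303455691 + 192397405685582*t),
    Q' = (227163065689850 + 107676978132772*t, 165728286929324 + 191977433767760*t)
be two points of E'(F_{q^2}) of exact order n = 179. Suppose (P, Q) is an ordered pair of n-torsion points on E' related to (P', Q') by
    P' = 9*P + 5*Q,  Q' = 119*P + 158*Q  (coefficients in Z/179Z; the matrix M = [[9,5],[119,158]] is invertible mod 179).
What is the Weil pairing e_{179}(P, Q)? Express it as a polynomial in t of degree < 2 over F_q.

11749487524576 + 41921388078480*t

Since e_{179}(P,P)=e_{179}(Q,Q)=1 and e_{179}(Q,P)=e_{179}(P,Q)^{-1}, expanding e_{179}(9*P + 5*Q,119*P + 158*Q) leaves e(P,Q)^det(M).
det(M) mod 179 = 111; its inverse in (Z/179)^* is 50 (check: 111*50 mod 179 = 1).
n = 179 = (10110011)_2 (8 bits, wt 5); accumulate f_{179,P'}(Q'+S)/f_{179,P'}(S) along the 7-step ladder.
e_{179}(P',Q') = 48765260992144 + 207784675679144*t.
Finally e_{179}(P,Q) = 11749487524576 + 41921388078480*t.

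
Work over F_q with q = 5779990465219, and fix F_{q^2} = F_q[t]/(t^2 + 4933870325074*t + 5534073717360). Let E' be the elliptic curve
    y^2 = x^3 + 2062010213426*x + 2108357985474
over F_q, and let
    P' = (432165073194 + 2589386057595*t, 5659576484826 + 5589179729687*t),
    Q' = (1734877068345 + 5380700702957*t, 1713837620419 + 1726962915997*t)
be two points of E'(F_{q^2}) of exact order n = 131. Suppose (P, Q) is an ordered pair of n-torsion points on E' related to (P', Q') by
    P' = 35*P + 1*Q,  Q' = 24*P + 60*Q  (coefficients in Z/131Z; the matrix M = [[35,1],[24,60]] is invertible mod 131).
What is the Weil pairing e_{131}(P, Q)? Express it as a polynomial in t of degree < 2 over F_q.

2985925350776 + 1451912887732*t

Since e_{131}(P,P)=e_{131}(Q,Q)=1 and e_{131}(Q,P)=e_{131}(P,Q)^{-1}, expanding e_{131}(35*P + 1*Q,24*P + 60*Q) leaves e(P,Q)^det(M).
Hence e(P,Q) = e(P',Q')^{72} where 72 = 111^{-1} mod 131.
Run Miller on y^2=x^3+2062010213426*x+2108357985474 over F_{5779990465219}: ladder 10000011 (8 bits); e = f_P(D_Q)/f_Q(D_P).
Result: e(P',Q') = 179037625609 + 1704905928544*t.
Thus e_{131}(P,Q) = 2985925350776 + 1451912887732*t.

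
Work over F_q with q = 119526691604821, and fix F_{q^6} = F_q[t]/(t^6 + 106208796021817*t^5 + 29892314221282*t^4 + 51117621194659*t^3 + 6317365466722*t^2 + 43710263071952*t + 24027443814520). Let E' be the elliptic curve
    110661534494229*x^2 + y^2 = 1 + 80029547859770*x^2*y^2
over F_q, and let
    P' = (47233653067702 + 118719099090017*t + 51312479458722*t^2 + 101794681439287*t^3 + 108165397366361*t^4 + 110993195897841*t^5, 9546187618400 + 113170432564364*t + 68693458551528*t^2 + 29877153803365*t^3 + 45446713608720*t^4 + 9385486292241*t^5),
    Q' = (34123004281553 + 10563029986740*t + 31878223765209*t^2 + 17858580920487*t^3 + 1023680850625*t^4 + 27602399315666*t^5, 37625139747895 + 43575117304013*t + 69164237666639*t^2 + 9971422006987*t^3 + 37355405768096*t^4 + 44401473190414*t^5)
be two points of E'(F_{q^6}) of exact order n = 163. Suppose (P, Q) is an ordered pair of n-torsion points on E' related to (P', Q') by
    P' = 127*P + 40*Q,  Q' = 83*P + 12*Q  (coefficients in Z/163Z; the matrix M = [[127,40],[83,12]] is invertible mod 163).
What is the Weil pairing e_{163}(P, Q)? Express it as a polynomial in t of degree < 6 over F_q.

61954211759525 + 87718888301512*t + 5681421833120*t^2 + 117911041144519*t^3 + 65261992446458*t^4 + 96064353327780*t^5

e_{163}(aP+bQ,cP+dQ) = e_{163}(P,Q)^(ad-bc); with (a,b,c,d)=(127,40,83,12) this gives the det-163 law.
127*12 - 40*83 = -1796; reduced mod 163: det = 160, inverse 54.
Map (x,y)_Ed via u=(1+y)/(1-y), v=(1+y)/((1-y)x) to Montgomery A=56383762609089,B=73063077706326; then to (a',b')=(22933731791369,39835812451352).
Run Miller on y^2=x^3+22933731791369*x+39835812451352 over F_{119526691604821}: ladder 10100011 (8 bits); e = f_P(D_Q)/f_Q(D_P).
f_P(D_Q)/f_Q(D_P) = 13050732681368 + 113433817620309*t + 55232217779575*t^2 + 113874021982173*t^3 + 110076642912154*t^4 + 512168348126*t^5.
Thus e_{163}(P,Q) = 61954211759525 + 87718888301512*t + 5681421833120*t^2 + 117911041144519*t^3 + 65261992446458*t^4 + 96064353327780*t^5.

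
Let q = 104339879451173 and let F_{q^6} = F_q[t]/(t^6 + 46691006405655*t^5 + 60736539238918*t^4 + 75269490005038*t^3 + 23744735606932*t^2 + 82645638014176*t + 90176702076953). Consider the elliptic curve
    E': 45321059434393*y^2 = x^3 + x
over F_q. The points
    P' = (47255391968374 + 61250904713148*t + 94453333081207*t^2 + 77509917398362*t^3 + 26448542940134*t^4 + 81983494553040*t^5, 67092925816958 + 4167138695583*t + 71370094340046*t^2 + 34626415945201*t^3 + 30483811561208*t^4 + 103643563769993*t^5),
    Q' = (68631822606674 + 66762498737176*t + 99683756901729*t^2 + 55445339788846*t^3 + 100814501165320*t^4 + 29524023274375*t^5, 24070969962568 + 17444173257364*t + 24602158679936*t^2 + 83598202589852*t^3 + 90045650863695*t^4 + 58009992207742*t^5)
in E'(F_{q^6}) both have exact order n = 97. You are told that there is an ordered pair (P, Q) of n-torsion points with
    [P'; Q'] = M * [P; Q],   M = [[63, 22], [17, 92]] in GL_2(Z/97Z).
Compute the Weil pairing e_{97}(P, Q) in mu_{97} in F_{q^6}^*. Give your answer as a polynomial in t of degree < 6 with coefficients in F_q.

e_{97} is bilinear + alternating on E[97], so e_{97}(63*P + 22*Q, 17*P + 92*Q) = e_{97}(P,Q)^(63*92-22*17).
63*92 - 22*17 = 5422; reduced mod 97: det = 87, inverse 29.
Montgomery->Weierstrass: x_W = 21761691459489*x, y_W=21761691459489*y on F_{104339879451173}; lands on y^2=x^3+89391485902046*x.
n = 97 = (1100001)_2 (7 bits, wt 3); accumulate f_{97,P'}(Q'+S)/f_{97,P'}(S) along the 6-step ladder.
Miller gives e_{97}(P',Q') = 61761478736816 + 86427204459173*t + 71006340142634*t^2 + 95399562786175*t^3 + 85748134262191*t^4 + 93073233972248*t^5 in F_{104339879451173^6}.
(61761478736816 + 86427204459173*t + 71006340142634*t^2 + 95399562786175*t^3 + 85748134262191*t^4 + 93073233972248*t^5)^{29} mod (104339879451173,f) = 80531664392390 + 65784899105050*t + 95862599906057*t^2 + 84317206389806*t^3 + 84240158796440*t^4 + 5930838023980*t^5.

80531664392390 + 65784899105050*t + 95862599906057*t^2 + 84317206389806*t^3 + 84240158796440*t^4 + 5930838023980*t^5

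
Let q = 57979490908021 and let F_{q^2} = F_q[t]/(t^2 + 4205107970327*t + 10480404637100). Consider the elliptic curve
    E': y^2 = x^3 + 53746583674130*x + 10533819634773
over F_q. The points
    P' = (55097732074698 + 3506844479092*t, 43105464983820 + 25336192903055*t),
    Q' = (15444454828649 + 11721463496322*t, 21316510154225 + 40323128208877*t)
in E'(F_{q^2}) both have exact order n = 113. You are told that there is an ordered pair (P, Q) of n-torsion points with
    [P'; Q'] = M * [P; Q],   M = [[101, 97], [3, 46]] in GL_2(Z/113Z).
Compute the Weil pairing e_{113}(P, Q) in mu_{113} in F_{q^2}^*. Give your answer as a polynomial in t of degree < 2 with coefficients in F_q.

The 113-Weil pairing on E[113] over F_{57979490908021} is alternating-bilinear: e_{113}(P',Q') = e_{113}(P,Q)^det(M).
101*46 - 97*3 = 4355; reduced mod 113: det = 61, inverse 63.
Miller loop for e_{113} over F_{57979490908021^2}: bits of 113 = 1110001; 6 double steps + 3 add steps, l/v at each.
f_P(D_Q)/f_Q(D_P) = 28219471105456 + 21437577579269*t.
Finally e_{113}(P,Q) = 20619148676294 + 11033060718813*t.

20619148676294 + 11033060718813*t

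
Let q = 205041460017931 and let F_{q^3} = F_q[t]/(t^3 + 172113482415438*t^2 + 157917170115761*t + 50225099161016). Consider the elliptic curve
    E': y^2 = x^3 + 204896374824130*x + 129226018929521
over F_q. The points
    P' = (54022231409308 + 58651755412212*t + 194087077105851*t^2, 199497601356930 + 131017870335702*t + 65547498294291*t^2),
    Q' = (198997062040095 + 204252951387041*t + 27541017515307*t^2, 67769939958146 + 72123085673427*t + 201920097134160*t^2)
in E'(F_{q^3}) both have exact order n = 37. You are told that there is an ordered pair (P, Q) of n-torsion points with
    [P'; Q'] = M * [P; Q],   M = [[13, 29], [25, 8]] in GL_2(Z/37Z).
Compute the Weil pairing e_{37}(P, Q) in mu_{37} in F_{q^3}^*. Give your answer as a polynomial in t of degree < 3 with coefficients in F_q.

e_{37} is bilinear + alternating on E[37], so e_{37}(13*P + 29*Q, 25*P + 8*Q) = e_{37}(P,Q)^(13*8-29*25).
Hence e(P,Q) = e(P',Q')^{14} where 14 = 8^{-1} mod 37.
n = 37 = (100101)_2 (6 bits, wt 3); accumulate f_{37,P'}(Q'+S)/f_{37,P'}(S) along the 5-step ladder.
f_P(D_Q)/f_Q(D_P) = 67660965060765 + 84109062458377*t + 44762818122016*t^2.
(67660965060765 + 84109062458377*t + 44762818122016*t^2)^{14} mod (205041460017931,f) = 79002511923658 + 198584338940701*t + 103315559798921*t^2.

79002511923658 + 198584338940701*t + 103315559798921*t^2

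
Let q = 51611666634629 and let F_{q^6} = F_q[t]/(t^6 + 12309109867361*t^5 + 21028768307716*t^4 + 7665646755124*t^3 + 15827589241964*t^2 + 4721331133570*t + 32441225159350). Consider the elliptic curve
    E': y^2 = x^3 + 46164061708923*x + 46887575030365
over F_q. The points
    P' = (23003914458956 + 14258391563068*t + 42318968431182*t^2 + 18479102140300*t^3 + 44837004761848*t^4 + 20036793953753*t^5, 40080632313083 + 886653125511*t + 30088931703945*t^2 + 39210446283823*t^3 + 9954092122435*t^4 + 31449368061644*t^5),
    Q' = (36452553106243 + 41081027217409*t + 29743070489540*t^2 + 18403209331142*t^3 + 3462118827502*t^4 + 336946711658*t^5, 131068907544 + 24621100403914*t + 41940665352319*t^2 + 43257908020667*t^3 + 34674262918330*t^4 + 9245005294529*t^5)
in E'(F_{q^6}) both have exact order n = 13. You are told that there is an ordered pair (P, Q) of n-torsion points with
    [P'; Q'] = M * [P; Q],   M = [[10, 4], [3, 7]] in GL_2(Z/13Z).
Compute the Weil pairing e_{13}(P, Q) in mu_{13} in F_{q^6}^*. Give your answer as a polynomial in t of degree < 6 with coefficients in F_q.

Alternating bilinearity on E[13] (values in mu_{13} in F_{51611666634629^6}) gives e(P',Q') = e(P,Q)^det(M).
Hence e(P,Q) = e(P',Q')^{11} where 11 = 6^{-1} mod 13.
Miller loop for e_{13} over F_{51611666634629^6}: bits of 13 = 1101; 3 double steps + 2 add steps, l/v at each.
e_{13}(P',Q') = 43734673588419 + 48996646088254*t + 15404405314728*t^2 + 18649265136575*t^3 + 29635061933123*t^4 + 23828045473422*t^5.
(43734673588419 + 48996646088254*t + 15404405314728*t^2 + 18649265136575*t^3 + 29635061933123*t^4 + 23828045473422*t^5)^{11} mod (51611666634629,f) = 14463366360246 + 50490951617960*t + 35933189630223*t^2 + 39575299153301*t^3 + 38509982368285*t^4 + 34244854522111*t^5.

14463366360246 + 50490951617960*t + 35933189630223*t^2 + 39575299153301*t^3 + 38509982368285*t^4 + 34244854522111*t^5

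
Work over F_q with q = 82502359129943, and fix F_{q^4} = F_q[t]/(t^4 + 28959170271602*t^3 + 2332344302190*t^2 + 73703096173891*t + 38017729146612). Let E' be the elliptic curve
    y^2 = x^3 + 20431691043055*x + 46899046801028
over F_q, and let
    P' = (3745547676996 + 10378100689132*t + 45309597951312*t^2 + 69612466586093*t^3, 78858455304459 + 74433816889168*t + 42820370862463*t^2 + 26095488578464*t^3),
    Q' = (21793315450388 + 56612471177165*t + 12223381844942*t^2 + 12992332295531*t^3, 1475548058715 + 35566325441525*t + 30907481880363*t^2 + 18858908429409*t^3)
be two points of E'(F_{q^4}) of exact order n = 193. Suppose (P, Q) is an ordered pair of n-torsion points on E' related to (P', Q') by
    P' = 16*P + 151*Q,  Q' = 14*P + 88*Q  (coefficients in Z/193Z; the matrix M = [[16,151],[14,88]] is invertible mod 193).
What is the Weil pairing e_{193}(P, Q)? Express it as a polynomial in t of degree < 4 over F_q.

24850791600003 + 40837878940459*t + 2017597899809*t^2 + 77002511959282*t^3

Alternating bilinearity on E[193] (values in mu_{193} in F_{82502359129943^4}) gives e(P',Q') = e(P,Q)^det(M).
16*88 - 151*14 = -706; reduced mod 193: det = 66, inverse 155.
Miller loop for e_{193} over F_{82502359129943^4}: bits of 193 = 11000001; 7 double steps + 2 add steps, l/v at each.
Miller gives e_{193}(P',Q') = 66188262995851 + 39673557632696*t + 60652733247649*t^2 + 60292884356404*t^3 in F_{82502359129943^4}.
Finally e_{193}(P,Q) = 24850791600003 + 40837878940459*t + 2017597899809*t^2 + 77002511959282*t^3.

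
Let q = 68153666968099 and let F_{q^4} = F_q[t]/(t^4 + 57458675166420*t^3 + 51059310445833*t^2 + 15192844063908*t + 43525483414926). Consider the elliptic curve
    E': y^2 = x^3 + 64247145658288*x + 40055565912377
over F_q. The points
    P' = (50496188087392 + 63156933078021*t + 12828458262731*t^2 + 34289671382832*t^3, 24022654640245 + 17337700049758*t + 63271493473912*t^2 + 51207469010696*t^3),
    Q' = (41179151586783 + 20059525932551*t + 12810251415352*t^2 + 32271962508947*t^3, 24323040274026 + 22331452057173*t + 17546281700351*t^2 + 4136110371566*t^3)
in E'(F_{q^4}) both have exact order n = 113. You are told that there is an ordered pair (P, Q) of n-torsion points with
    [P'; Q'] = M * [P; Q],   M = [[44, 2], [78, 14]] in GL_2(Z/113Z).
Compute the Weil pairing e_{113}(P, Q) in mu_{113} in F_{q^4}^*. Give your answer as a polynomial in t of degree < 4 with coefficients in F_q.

e_{113}(aP+bQ,cP+dQ) = e_{113}(P,Q)^(ad-bc); with (a,b,c,d)=(44,2,78,14) this gives the det-113 law.
Inverting 8 mod 113: 99. Thus e_{113}(P,Q) = e(P',Q')^{99}.
n = 113 = (1110001)_2 (7 bits, wt 4); accumulate f_{113,P'}(Q'+S)/f_{113,P'}(S) along the 6-step ladder.
f_P(D_Q)/f_Q(D_P) = 44360126631868 + 19718810824584*t + 30571797028535*t^2 + 32709005461710*t^3.
e_{113}(P,Q) = (44360126631868 + 19718810824584*t + 30571797028535*t^2 + 32709005461710*t^3)^{99} = 31209528074194 + 29341217225622*t + 43909381327480*t^2 + 18945543742929*t^3.

31209528074194 + 29341217225622*t + 43909381327480*t^2 + 18945543742929*t^3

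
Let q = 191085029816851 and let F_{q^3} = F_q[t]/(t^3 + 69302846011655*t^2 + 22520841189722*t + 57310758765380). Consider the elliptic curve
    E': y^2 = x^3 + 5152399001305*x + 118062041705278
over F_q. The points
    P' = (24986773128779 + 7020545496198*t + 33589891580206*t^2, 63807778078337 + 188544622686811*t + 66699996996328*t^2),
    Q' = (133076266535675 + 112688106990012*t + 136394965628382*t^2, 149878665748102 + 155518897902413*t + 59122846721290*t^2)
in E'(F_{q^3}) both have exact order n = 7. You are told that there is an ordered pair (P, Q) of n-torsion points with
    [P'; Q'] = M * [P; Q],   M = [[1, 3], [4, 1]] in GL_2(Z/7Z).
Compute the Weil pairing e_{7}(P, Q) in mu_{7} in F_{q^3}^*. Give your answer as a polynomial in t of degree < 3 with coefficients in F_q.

Under M = [[1,3],[4,1]] in GL_2(Z/7), e_{7}(P',Q') = e_{7}(P,Q)^(1*1-3*4 mod 7).
Hence e(P,Q) = e(P',Q')^{5} where 5 = 3^{-1} mod 7.
Double-and-add over 111: 3-1 doublings, 3-1 additions; each step l_{T,T}/v_{2T} or l_{T,P'}/v at Q'+S for random S.
The quotient is 103925610037464 + 170617806473223*t + 81995437283556*t^2.
Hence e(P,Q) = 24368001211275 + 174301906939761*t + 8396971351391*t^2 in F_{191085029816851^3}^*.

24368001211275 + 174301906939761*t + 8396971351391*t^2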